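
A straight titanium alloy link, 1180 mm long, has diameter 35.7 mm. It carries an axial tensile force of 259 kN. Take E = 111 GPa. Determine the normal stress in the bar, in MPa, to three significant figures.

A = 1001 mm².
σ = N/A = 259000/1001 = 258.7 MPa.

259 MPa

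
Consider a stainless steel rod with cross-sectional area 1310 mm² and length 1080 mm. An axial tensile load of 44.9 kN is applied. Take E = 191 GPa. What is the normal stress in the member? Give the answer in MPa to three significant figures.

σ = N/A = 44900/1310 = 34.27 MPa.

34.3 MPa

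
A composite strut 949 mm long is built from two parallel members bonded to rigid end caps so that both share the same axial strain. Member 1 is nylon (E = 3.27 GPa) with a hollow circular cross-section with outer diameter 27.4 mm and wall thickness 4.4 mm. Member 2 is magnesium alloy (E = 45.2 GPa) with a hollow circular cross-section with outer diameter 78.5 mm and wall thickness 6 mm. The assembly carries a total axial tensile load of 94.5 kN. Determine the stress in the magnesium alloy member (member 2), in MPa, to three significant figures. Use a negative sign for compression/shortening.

68.0 MPa

A_1 = 317.9 mm².
A_2 = 1367 mm².
Equal strain + equilibrium ⇒ each member carries load in proportion to AE: A₁E₁ = 1040000 N, A₂E₂ = 61770000 N, ΣAE = 62810000 N.
σ₂ = P·E₂/ΣAE = 94500·45200/62810000 = 68.01 MPa.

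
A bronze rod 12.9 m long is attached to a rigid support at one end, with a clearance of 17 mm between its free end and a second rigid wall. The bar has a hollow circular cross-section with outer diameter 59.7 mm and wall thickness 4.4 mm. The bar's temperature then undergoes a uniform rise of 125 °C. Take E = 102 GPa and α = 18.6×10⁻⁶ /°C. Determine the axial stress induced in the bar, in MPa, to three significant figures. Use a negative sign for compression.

Free thermal expansion αLΔT = 18.6e-6 · 12900 · 125 = 29.99 mm.
The walls engage after the gap closes; constrained expansion = 29.99 − 17 = 12.99 mm.
The walls impose strain ε = −(12.99)/12900 = -1.0072e-03; σ = Eε = 102000 · -1.0072e-03 = -102.7 MPa.

-103 MPa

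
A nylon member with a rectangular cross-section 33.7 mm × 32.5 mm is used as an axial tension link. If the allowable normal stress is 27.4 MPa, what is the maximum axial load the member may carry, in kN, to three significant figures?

A = 1095 mm².
P_max = σ_allow · A = 27.4 · 1095 = 30010 N = 30.01 kN.

30.0 kN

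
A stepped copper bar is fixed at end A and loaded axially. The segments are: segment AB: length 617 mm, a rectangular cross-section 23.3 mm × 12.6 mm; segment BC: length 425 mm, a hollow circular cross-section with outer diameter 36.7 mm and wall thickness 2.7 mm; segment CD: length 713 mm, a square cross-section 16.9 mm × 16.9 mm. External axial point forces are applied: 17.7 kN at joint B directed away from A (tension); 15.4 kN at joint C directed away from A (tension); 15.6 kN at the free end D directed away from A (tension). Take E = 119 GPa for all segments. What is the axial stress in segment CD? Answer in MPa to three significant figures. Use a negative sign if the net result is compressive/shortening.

54.6 MPa

Internal axial forces (sectioning from the free end, tension +): N_CD = 15.6 kN, N_BC = 31 kN, N_AB = 48.7 kN.
A_CD = 285.6 mm².
σ_CD = N_CD/A_CD = 15600/285.6 = 54.62 MPa.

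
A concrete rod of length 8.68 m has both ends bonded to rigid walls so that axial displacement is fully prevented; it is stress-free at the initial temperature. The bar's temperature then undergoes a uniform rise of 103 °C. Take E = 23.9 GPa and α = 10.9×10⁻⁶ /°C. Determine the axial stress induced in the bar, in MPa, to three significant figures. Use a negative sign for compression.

-26.8 MPa

Free thermal expansion αLΔT = 10.9e-6 · 8680 · 103 = 9.745 mm.
The walls impose strain ε = −(9.745)/8680 = -1.1227e-03; σ = Eε = 23900 · -1.1227e-03 = -26.83 MPa.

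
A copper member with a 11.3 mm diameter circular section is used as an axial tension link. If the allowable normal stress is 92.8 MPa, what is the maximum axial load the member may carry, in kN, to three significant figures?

9.31 kN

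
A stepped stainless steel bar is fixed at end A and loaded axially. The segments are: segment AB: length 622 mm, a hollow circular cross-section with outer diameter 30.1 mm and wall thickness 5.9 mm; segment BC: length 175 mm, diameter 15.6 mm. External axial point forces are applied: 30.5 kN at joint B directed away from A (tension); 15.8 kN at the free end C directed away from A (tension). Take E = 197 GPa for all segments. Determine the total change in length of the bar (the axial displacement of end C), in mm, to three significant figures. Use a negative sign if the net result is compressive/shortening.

Internal axial forces (sectioning from the free end, tension +): N_BC = 15.8 kN, N_AB = 46.3 kN.
A_AB = 448.6 mm².
A_BC = 191.1 mm².
δ_AB = 46300·622/(448.6·197000) = 0.3259 mm
δ_BC = 15800·175/(191.1·197000) = 0.07343 mm
δ = Σδ_i = 0.3993 mm.

0.399 mm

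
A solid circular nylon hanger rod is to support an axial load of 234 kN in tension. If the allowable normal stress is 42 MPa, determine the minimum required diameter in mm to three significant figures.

Required area A ≥ P/σ_allow = 234000/42 = 5571 mm².
For a solid circular section, d ≥ √(4A/π) = 84.22 mm.

84.2 mm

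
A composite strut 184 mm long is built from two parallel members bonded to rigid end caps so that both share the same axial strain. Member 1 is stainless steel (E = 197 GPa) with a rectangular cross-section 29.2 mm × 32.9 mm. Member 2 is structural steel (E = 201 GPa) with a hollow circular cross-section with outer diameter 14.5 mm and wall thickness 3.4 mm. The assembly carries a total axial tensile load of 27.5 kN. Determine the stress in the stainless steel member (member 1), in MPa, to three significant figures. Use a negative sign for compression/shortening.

A_1 = 960.7 mm².
A_2 = 118.6 mm².
Equal strain + equilibrium ⇒ each member carries load in proportion to AE: A₁E₁ = 189300000 N, A₂E₂ = 23830000 N, ΣAE = 213100000 N.
σ₁ = P·E₁/ΣAE = 27500·197000/213100000 = 25.42 MPa.

25.4 MPa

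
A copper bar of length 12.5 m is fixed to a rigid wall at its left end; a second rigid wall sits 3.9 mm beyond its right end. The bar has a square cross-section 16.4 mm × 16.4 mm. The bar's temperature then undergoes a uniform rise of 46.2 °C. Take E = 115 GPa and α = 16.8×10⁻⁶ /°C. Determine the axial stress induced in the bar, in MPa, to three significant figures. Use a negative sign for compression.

Free thermal expansion αLΔT = 16.8e-6 · 12500 · 46.2 = 9.702 mm.
The walls engage after the gap closes; constrained expansion = 9.702 − 3.9 = 5.802 mm.
The walls impose strain ε = −(5.802)/12500 = -4.6416e-04; σ = Eε = 115000 · -4.6416e-04 = -53.38 MPa.

-53.4 MPa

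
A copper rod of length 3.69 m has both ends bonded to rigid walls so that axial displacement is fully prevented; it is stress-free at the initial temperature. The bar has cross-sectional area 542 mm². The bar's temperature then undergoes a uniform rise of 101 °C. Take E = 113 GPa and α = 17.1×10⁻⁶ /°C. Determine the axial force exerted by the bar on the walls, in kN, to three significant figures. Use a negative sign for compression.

-106 kN

Free thermal expansion αLΔT = 17.1e-6 · 3690 · 101 = 6.373 mm.
The walls impose strain ε = −(6.373)/3690 = -1.7271e-03; σ = Eε = 113000 · -1.7271e-03 = -195.2 MPa.
Wall reaction R = σ·A = -195.2·542 = -105800 N = -105.8 kN.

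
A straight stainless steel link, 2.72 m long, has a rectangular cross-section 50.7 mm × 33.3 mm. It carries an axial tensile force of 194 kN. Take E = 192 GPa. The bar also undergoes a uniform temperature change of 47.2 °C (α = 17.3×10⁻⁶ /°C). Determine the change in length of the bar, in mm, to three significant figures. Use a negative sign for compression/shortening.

3.85 mm

A = 1688 mm².
δ_mech = NL/(AE) = 194000·2720/(1688·192000) = 1.628 mm.
δ_thermal = αLΔT = 17.3e-6·2720·47.2 = 2.221 mm.
δ = δ_mech + δ_thermal = 3.849 mm.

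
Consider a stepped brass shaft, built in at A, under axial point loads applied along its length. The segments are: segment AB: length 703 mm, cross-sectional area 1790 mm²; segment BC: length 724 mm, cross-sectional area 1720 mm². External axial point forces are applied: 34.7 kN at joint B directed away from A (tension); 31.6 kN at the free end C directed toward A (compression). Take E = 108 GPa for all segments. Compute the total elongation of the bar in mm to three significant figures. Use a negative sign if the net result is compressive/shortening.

-0.112 mm

Internal axial forces (sectioning from the free end, tension +): N_BC = -31.6 kN, N_AB = 3.1 kN.
δ_AB = 3100·703/(1790·108000) = 0.01127 mm
δ_BC = -31600·724/(1720·108000) = -0.1232 mm
δ = Σδ_i = -0.1119 mm.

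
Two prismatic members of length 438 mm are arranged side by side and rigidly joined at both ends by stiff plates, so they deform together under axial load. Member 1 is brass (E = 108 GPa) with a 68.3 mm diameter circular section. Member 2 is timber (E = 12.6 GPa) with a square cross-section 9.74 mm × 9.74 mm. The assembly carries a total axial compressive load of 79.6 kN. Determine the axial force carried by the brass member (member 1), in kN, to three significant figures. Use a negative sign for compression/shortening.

A_1 = 3664 mm².
A_2 = 94.87 mm².
Equal strain + equilibrium ⇒ each member carries load in proportion to AE: A₁E₁ = 395700000 N, A₂E₂ = 1195000 N, ΣAE = 396900000 N.
F₁ = P·A₁E₁/ΣAE = -79600·395700000/396900000 = -79360 N.

-79.4 kN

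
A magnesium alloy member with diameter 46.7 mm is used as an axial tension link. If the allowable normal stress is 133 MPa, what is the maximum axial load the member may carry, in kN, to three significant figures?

A = 1713 mm².
P_max = σ_allow · A = 133 · 1713 = 227800 N = 227.8 kN.

228 kN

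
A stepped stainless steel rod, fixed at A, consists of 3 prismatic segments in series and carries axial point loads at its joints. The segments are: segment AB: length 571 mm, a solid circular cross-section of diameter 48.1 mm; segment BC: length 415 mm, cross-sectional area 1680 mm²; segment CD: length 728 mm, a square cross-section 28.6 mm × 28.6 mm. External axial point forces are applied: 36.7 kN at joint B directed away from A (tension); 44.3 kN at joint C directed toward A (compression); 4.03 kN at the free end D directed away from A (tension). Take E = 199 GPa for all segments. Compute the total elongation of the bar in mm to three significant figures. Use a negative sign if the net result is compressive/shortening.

-0.0376 mm

Internal axial forces (sectioning from the free end, tension +): N_CD = 4.03 kN, N_BC = -40.27 kN, N_AB = -3.57 kN.
A_AB = 1817 mm².
A_CD = 818 mm².
δ_AB = -3570·571/(1817·199000) = -0.005637 mm
δ_BC = -40270·415/(1680·199000) = -0.04999 mm
δ_CD = 4030·728/(818·199000) = 0.01802 mm
δ = Σδ_i = -0.0376 mm.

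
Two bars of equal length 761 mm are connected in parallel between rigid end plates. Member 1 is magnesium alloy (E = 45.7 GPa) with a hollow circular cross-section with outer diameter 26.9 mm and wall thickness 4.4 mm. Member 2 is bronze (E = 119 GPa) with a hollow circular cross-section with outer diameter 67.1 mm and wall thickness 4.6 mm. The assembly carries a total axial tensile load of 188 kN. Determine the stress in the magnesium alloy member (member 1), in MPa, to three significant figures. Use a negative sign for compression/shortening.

A_1 = 311 mm².
A_2 = 903.2 mm².
Equal strain + equilibrium ⇒ each member carries load in proportion to AE: A₁E₁ = 14210000 N, A₂E₂ = 107500000 N, ΣAE = 121700000 N.
σ₁ = P·E₁/ΣAE = 188000·45700/121700000 = 70.6 MPa.

70.6 MPa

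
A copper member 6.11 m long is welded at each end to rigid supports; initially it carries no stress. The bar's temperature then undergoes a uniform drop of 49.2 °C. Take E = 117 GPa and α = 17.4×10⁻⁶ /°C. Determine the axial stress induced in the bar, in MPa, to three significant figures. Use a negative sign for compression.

Free thermal expansion αLΔT = 17.4e-6 · 6110 · -49.2 = -5.231 mm.
The walls impose strain ε = −(-5.231)/6110 = 8.5608e-04; σ = Eε = 117000 · 8.5608e-04 = 100.2 MPa.

100 MPa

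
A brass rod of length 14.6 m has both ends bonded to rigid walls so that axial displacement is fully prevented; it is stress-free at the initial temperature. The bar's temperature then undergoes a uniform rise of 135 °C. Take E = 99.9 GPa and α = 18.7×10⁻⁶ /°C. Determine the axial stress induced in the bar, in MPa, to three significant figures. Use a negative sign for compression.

Free thermal expansion αLΔT = 18.7e-6 · 14600 · 135 = 36.86 mm.
The walls impose strain ε = −(36.86)/14600 = -2.5245e-03; σ = Eε = 99900 · -2.5245e-03 = -252.2 MPa.

-252 MPa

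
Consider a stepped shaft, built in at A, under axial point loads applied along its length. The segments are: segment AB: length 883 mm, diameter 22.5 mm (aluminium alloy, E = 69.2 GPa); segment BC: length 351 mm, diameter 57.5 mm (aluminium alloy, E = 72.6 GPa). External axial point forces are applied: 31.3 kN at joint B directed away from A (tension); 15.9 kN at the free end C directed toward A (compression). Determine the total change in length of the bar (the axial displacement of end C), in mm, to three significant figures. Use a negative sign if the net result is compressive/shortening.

0.465 mm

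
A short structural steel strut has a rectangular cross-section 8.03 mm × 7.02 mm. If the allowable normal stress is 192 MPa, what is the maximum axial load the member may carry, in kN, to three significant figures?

10.8 kN

A = 56.37 mm².
P_max = σ_allow · A = 192 · 56.37 = 10820 N = 10.82 kN.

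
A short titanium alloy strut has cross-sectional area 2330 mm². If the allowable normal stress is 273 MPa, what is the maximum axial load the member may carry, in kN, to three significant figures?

636 kN

P_max = σ_allow · A = 273 · 2330 = 636100 N = 636.1 kN.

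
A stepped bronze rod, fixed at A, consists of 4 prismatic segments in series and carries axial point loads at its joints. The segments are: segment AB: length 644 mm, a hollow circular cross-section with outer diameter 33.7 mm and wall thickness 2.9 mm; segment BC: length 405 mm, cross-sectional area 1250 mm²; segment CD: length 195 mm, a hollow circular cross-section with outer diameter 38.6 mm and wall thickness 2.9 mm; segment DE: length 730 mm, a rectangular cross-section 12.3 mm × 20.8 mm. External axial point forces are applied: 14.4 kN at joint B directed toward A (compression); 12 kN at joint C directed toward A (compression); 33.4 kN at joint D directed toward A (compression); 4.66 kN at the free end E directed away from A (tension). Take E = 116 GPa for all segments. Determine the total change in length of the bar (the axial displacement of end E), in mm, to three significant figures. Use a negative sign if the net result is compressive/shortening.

Internal axial forces (sectioning from the free end, tension +): N_DE = 4.66 kN, N_CD = -28.74 kN, N_BC = -40.74 kN, N_AB = -55.14 kN.
A_AB = 280.6 mm².
A_CD = 325.2 mm².
A_DE = 255.8 mm².
δ_AB = -55140·644/(280.6·116000) = -1.091 mm
δ_BC = -40740·405/(1250·116000) = -0.1138 mm
δ_CD = -28740·195/(325.2·116000) = -0.1485 mm
δ_DE = 4660·730/(255.8·116000) = 0.1146 mm
δ = Σδ_i = -1.239 mm.

-1.24 mm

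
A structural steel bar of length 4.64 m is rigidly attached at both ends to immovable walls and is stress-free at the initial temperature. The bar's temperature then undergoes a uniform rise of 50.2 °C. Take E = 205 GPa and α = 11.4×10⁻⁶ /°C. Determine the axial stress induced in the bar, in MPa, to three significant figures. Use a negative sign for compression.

Free thermal expansion αLΔT = 11.4e-6 · 4640 · 50.2 = 2.655 mm.
The walls impose strain ε = −(2.655)/4640 = -5.7228e-04; σ = Eε = 205000 · -5.7228e-04 = -117.3 MPa.

-117 MPa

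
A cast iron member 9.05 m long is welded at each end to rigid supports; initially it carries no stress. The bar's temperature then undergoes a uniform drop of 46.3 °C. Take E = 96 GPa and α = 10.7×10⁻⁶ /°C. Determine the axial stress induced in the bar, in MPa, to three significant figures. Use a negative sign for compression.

Free thermal expansion αLΔT = 10.7e-6 · 9050 · -46.3 = -4.483 mm.
The walls impose strain ε = −(-4.483)/9050 = 4.9541e-04; σ = Eε = 96000 · 4.9541e-04 = 47.56 MPa.

47.6 MPa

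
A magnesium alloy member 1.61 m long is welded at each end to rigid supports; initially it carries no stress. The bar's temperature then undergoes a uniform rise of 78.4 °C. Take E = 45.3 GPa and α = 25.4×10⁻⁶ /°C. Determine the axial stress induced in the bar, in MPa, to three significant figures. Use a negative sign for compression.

-90.2 MPa

Free thermal expansion αLΔT = 25.4e-6 · 1610 · 78.4 = 3.206 mm.
The walls impose strain ε = −(3.206)/1610 = -1.9914e-03; σ = Eε = 45300 · -1.9914e-03 = -90.21 MPa.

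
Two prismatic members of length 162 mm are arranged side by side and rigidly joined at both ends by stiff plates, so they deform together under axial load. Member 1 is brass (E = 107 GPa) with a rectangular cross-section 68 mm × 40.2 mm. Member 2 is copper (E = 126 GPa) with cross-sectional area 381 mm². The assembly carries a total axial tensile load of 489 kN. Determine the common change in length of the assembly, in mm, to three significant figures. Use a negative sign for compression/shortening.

A_1 = 2734 mm².
Equal strain + equilibrium ⇒ each member carries load in proportion to AE: A₁E₁ = 292500000 N, A₂E₂ = 48010000 N, ΣAE = 340500000 N.
δ = PL/ΣAE = 489000·162/340500000 = 0.2327 mm.

0.233 mm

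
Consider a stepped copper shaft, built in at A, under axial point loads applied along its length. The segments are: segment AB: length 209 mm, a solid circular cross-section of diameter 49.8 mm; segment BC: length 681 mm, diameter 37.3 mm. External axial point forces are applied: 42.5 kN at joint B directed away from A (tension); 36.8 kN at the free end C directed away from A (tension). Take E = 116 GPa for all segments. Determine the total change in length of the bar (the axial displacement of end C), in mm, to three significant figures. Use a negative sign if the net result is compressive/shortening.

Internal axial forces (sectioning from the free end, tension +): N_BC = 36.8 kN, N_AB = 79.3 kN.
A_AB = 1948 mm².
A_BC = 1093 mm².
δ_AB = 79300·209/(1948·116000) = 0.07335 mm
δ_BC = 36800·681/(1093·116000) = 0.1977 mm
δ = Σδ_i = 0.2711 mm.

0.271 mm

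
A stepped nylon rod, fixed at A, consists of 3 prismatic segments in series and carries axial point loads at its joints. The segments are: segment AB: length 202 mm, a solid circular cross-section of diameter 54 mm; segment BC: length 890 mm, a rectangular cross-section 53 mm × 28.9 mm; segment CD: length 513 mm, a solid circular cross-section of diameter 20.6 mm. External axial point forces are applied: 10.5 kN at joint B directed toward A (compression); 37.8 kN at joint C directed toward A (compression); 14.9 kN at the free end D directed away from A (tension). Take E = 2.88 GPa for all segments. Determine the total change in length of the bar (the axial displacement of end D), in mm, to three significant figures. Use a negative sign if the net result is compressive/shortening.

2.32 mm

Internal axial forces (sectioning from the free end, tension +): N_CD = 14.9 kN, N_BC = -22.9 kN, N_AB = -33.4 kN.
A_AB = 2290 mm².
A_BC = 1532 mm².
A_CD = 333.3 mm².
δ_AB = -33400·202/(2290·2880) = -1.023 mm
δ_BC = -22900·890/(1532·2880) = -4.62 mm
δ_CD = 14900·513/(333.3·2880) = 7.963 mm
δ = Σδ_i = 2.32 mm.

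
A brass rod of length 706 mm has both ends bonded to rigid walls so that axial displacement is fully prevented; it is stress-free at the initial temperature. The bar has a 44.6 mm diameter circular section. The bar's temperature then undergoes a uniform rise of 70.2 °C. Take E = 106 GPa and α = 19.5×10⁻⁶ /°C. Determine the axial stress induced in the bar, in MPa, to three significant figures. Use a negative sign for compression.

Free thermal expansion αLΔT = 19.5e-6 · 706 · 70.2 = 0.9664 mm.
The walls impose strain ε = −(0.9664)/706 = -1.3689e-03; σ = Eε = 106000 · -1.3689e-03 = -145.1 MPa.

-145 MPa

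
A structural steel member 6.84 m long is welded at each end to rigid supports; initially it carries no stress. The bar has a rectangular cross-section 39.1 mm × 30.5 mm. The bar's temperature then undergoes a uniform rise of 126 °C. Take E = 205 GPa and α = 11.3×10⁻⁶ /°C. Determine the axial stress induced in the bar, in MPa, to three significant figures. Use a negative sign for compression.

Free thermal expansion αLΔT = 11.3e-6 · 6840 · 126 = 9.739 mm.
The walls impose strain ε = −(9.739)/6840 = -1.4238e-03; σ = Eε = 205000 · -1.4238e-03 = -291.9 MPa.

-292 MPa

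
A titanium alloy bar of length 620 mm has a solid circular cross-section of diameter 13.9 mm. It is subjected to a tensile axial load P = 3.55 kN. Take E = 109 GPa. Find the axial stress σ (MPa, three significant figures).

23.4 MPa

A = 151.7 mm².
σ = N/A = 3550/151.7 = 23.39 MPa.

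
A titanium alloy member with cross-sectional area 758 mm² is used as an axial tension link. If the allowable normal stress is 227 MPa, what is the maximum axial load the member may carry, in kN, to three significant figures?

P_max = σ_allow · A = 227 · 758 = 172100 N = 172.1 kN.

172 kN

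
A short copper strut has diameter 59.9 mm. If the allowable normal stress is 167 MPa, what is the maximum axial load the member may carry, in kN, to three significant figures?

471 kN

A = 2818 mm².
P_max = σ_allow · A = 167 · 2818 = 470600 N = 470.6 kN.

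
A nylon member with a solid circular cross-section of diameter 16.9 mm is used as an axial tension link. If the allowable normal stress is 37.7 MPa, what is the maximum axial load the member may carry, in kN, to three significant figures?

A = 224.3 mm².
P_max = σ_allow · A = 37.7 · 224.3 = 8457 N = 8.457 kN.

8.46 kN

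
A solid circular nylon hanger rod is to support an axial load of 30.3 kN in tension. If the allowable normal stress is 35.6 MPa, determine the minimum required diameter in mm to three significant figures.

32.9 mm

Required area A ≥ P/σ_allow = 30300/35.6 = 851.1 mm².
For a solid circular section, d ≥ √(4A/π) = 32.92 mm.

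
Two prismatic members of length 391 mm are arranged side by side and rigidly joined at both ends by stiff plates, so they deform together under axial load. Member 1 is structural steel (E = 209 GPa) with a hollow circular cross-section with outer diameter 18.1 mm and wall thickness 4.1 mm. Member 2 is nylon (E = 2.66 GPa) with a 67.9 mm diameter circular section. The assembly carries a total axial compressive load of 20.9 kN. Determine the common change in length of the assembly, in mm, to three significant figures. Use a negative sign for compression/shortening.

-0.173 mm

A_1 = 180.3 mm².
A_2 = 3621 mm².
Equal strain + equilibrium ⇒ each member carries load in proportion to AE: A₁E₁ = 37690000 N, A₂E₂ = 9632000 N, ΣAE = 47320000 N.
δ = PL/ΣAE = -20900·391/47320000 = -0.1727 mm.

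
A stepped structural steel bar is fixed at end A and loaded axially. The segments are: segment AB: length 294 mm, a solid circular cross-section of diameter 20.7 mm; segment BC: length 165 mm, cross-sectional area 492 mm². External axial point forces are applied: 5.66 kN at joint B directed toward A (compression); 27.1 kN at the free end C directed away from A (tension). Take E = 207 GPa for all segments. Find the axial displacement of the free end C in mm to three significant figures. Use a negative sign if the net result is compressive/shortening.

0.134 mm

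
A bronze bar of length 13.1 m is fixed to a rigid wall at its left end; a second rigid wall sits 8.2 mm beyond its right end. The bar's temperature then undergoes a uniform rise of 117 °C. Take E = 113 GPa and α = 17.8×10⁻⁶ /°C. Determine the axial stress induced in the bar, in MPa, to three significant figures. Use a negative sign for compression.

Free thermal expansion αLΔT = 17.8e-6 · 13100 · 117 = 27.28 mm.
The walls engage after the gap closes; constrained expansion = 27.28 − 8.2 = 19.08 mm.
The walls impose strain ε = −(19.08)/13100 = -1.4566e-03; σ = Eε = 113000 · -1.4566e-03 = -164.6 MPa.

-165 MPa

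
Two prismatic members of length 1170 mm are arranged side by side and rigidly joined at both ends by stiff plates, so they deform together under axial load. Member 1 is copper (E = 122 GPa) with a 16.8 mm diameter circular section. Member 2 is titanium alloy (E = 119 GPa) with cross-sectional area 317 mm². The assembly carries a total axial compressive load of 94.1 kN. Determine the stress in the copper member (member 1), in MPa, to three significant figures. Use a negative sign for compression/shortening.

A_1 = 221.7 mm².
Equal strain + equilibrium ⇒ each member carries load in proportion to AE: A₁E₁ = 27040000 N, A₂E₂ = 37720000 N, ΣAE = 64770000 N.
σ₁ = P·E₁/ΣAE = -94100·122000/64770000 = -177.3 MPa.

-177 MPa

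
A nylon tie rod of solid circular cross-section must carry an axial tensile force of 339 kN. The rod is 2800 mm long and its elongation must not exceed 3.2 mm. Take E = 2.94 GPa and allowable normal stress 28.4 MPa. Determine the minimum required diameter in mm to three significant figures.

358 mm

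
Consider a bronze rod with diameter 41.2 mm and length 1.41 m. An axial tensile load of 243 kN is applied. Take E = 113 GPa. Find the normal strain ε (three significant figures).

0.00161

A = 1333 mm².
σ = N/A = 182.3 MPa; ε = σ/E = 182.3/113000 = 1.613e-03.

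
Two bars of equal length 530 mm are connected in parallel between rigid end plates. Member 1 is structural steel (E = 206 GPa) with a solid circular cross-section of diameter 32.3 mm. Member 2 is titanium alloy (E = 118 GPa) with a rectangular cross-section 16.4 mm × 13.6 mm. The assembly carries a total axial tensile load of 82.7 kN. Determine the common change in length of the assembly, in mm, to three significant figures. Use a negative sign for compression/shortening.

0.225 mm

A_1 = 819.4 mm².
A_2 = 223 mm².
Equal strain + equilibrium ⇒ each member carries load in proportion to AE: A₁E₁ = 168800000 N, A₂E₂ = 26320000 N, ΣAE = 195100000 N.
δ = PL/ΣAE = 82700·530/195100000 = 0.2246 mm.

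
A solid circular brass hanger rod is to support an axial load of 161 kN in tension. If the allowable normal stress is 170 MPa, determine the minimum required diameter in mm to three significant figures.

34.7 mm

Required area A ≥ P/σ_allow = 161000/170 = 947.1 mm².
For a solid circular section, d ≥ √(4A/π) = 34.73 mm.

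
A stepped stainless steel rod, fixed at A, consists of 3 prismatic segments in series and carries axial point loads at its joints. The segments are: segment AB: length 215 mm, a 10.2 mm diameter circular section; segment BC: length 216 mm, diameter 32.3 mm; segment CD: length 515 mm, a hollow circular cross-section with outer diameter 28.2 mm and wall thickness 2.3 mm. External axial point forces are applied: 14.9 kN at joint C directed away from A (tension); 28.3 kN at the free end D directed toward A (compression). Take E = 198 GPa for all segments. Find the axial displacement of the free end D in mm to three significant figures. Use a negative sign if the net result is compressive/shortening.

Internal axial forces (sectioning from the free end, tension +): N_CD = -28.3 kN, N_BC = -13.4 kN, N_AB = -13.4 kN.
A_AB = 81.71 mm².
A_BC = 819.4 mm².
A_CD = 187.1 mm².
δ_AB = -13400·215/(81.71·198000) = -0.1781 mm
δ_BC = -13400·216/(819.4·198000) = -0.01784 mm
δ_CD = -28300·515/(187.1·198000) = -0.3933 mm
δ = Σδ_i = -0.5892 mm.

-0.589 mm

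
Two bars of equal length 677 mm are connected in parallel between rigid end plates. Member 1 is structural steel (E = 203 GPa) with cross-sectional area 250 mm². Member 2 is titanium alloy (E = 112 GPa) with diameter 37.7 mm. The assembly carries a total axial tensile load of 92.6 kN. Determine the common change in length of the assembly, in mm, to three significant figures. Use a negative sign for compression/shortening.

0.357 mm

A_2 = 1116 mm².
Equal strain + equilibrium ⇒ each member carries load in proportion to AE: A₁E₁ = 50750000 N, A₂E₂ = 125000000 N, ΣAE = 175800000 N.
δ = PL/ΣAE = 92600·677/175800000 = 0.3567 mm.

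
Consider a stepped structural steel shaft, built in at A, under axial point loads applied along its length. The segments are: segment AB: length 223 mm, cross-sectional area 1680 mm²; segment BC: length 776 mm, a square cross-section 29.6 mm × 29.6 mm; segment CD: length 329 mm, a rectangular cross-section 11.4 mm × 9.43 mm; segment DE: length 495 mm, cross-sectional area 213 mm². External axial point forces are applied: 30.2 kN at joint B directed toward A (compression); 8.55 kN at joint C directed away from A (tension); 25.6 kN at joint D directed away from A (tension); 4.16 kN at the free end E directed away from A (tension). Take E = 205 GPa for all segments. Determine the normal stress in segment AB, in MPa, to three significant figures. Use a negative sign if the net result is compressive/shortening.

4.83 MPa

Internal axial forces (sectioning from the free end, tension +): N_DE = 4.16 kN, N_CD = 29.76 kN, N_BC = 38.31 kN, N_AB = 8.11 kN.
σ_AB = N_AB/A_AB = 8110/1680 = 4.827 MPa.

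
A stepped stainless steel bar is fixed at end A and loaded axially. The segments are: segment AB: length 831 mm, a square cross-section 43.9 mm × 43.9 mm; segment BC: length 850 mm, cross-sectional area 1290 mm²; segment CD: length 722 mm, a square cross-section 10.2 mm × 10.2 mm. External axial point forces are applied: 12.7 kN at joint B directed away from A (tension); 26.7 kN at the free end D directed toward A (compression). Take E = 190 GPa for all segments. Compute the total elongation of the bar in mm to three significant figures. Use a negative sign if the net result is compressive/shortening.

-1.10 mm

Internal axial forces (sectioning from the free end, tension +): N_CD = -26.7 kN, N_BC = -26.7 kN, N_AB = -14 kN.
A_AB = 1927 mm².
A_CD = 104 mm².
δ_AB = -14000·831/(1927·190000) = -0.03177 mm
δ_BC = -26700·850/(1290·190000) = -0.09259 mm
δ_CD = -26700·722/(104·190000) = -0.9752 mm
δ = Σδ_i = -1.1 mm.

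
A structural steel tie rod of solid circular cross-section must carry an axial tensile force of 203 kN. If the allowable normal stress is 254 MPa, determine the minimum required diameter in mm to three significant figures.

31.9 mm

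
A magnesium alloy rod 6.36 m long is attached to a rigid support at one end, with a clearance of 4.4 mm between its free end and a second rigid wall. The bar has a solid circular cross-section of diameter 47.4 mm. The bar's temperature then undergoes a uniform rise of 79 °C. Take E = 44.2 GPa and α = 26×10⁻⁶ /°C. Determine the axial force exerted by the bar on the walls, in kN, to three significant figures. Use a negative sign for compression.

-106 kN

Free thermal expansion αLΔT = 26e-6 · 6360 · 79 = 13.06 mm.
The walls engage after the gap closes; constrained expansion = 13.06 − 4.4 = 8.663 mm.
The walls impose strain ε = −(8.663)/6360 = -1.3622e-03; σ = Eε = 44200 · -1.3622e-03 = -60.21 MPa.
Wall reaction R = σ·A = -60.21·1765 = -106200 N = -106.2 kN.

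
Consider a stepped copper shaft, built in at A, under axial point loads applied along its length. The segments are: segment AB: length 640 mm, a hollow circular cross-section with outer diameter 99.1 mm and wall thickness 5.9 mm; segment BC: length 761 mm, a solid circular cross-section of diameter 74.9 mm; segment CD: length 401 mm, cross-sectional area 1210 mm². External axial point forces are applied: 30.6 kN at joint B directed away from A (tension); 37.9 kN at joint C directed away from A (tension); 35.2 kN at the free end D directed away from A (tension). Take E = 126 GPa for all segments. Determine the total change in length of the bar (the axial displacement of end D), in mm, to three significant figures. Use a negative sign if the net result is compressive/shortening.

0.498 mm

Internal axial forces (sectioning from the free end, tension +): N_CD = 35.2 kN, N_BC = 73.1 kN, N_AB = 103.7 kN.
A_AB = 1727 mm².
A_BC = 4406 mm².
δ_AB = 103700·640/(1727·126000) = 0.3049 mm
δ_BC = 73100·761/(4406·126000) = 0.1002 mm
δ_CD = 35200·401/(1210·126000) = 0.09258 mm
δ = Σδ_i = 0.4977 mm.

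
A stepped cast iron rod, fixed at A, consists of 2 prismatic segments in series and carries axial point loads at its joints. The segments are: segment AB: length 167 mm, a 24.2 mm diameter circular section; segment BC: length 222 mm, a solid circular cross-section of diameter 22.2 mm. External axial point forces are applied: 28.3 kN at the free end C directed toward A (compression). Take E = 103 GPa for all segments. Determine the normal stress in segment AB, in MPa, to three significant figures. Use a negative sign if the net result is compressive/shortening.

-61.5 MPa

Internal axial forces (sectioning from the free end, tension +): N_BC = -28.3 kN, N_AB = -28.3 kN.
A_AB = 460 mm².
σ_AB = N_AB/A_AB = -28300/460 = -61.53 MPa.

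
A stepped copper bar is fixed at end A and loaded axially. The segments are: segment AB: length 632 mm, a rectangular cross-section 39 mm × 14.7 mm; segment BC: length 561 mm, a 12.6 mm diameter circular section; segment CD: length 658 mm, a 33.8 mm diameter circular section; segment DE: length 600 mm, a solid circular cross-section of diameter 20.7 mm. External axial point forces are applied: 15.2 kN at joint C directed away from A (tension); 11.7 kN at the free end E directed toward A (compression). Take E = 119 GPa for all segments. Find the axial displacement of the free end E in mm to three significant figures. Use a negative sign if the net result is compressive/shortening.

-0.0826 mm

Internal axial forces (sectioning from the free end, tension +): N_DE = -11.7 kN, N_CD = -11.7 kN, N_BC = 3.5 kN, N_AB = 3.5 kN.
A_AB = 573.3 mm².
A_BC = 124.7 mm².
A_CD = 897.3 mm².
A_DE = 336.5 mm².
δ_AB = 3500·632/(573.3·119000) = 0.03242 mm
δ_BC = 3500·561/(124.7·119000) = 0.1323 mm
δ_CD = -11700·658/(897.3·119000) = -0.0721 mm
δ_DE = -11700·600/(336.5·119000) = -0.1753 mm
δ = Σδ_i = -0.08264 mm.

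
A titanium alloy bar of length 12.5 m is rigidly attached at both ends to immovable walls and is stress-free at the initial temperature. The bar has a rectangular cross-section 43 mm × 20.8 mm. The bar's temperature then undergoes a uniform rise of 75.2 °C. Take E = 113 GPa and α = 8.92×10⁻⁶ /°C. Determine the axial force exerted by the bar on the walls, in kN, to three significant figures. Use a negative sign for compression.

Free thermal expansion αLΔT = 8.92e-6 · 12500 · 75.2 = 8.385 mm.
The walls impose strain ε = −(8.385)/12500 = -6.7078e-04; σ = Eε = 113000 · -6.7078e-04 = -75.8 MPa.
Wall reaction R = σ·A = -75.8·894.4 = -67790 N = -67.79 kN.

-67.8 kN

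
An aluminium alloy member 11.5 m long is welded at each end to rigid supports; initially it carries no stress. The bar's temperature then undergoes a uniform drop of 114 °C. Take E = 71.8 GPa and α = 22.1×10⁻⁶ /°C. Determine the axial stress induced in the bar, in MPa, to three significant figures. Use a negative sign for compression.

181 MPa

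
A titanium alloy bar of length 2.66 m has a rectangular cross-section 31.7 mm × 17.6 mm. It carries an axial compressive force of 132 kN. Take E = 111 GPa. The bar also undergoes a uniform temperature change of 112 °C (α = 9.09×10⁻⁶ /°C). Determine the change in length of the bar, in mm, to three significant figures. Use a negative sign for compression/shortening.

A = 557.9 mm².
δ_mech = NL/(AE) = -132000·2660/(557.9·111000) = -5.67 mm.
δ_thermal = αLΔT = 9.09e-6·2660·112 = 2.708 mm.
δ = δ_mech + δ_thermal = -2.962 mm.

-2.96 mm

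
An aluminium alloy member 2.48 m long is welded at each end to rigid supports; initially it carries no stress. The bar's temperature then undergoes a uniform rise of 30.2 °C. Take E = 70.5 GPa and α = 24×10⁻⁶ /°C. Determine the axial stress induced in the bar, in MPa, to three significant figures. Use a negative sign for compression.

-51.1 MPa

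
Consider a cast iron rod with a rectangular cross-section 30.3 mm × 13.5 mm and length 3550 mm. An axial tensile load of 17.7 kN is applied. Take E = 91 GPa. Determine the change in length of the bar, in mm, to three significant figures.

1.69 mm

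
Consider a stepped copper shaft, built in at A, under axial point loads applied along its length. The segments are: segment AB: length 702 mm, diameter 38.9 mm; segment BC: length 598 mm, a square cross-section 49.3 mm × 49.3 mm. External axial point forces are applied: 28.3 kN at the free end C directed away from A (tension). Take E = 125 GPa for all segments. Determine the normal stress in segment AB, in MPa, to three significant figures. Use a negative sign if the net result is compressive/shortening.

23.8 MPa

Internal axial forces (sectioning from the free end, tension +): N_BC = 28.3 kN, N_AB = 28.3 kN.
A_AB = 1188 mm².
σ_AB = N_AB/A_AB = 28300/1188 = 23.81 MPa.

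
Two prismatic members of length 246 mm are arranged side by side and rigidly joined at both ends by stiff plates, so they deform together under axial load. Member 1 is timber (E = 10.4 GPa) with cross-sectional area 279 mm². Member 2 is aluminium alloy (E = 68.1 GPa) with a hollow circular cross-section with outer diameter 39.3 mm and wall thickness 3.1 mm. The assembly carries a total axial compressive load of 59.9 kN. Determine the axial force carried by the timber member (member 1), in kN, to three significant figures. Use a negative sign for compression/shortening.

-6.46 kN

A_2 = 352.5 mm².
Equal strain + equilibrium ⇒ each member carries load in proportion to AE: A₁E₁ = 2902000 N, A₂E₂ = 24010000 N, ΣAE = 26910000 N.
F₁ = P·A₁E₁/ΣAE = -59900·2902000/26910000 = -6459 N.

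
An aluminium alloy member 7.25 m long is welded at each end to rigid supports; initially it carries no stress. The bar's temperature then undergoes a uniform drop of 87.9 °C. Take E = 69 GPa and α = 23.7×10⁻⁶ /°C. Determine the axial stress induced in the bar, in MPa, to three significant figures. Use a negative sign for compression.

Free thermal expansion αLΔT = 23.7e-6 · 7250 · -87.9 = -15.1 mm.
The walls impose strain ε = −(-15.1)/7250 = 2.0832e-03; σ = Eε = 69000 · 2.0832e-03 = 143.7 MPa.

144 MPa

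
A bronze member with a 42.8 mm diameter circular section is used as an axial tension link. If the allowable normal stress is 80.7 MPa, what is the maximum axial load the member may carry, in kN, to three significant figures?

116 kN

A = 1439 mm².
P_max = σ_allow · A = 80.7 · 1439 = 116100 N = 116.1 kN.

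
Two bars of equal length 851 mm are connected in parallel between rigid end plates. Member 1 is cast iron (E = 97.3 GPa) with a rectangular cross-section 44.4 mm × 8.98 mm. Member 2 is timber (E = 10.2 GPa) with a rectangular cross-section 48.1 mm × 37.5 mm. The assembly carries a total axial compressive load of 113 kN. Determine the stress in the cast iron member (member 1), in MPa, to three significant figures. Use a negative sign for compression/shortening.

A_1 = 398.7 mm².
A_2 = 1804 mm².
Equal strain + equilibrium ⇒ each member carries load in proportion to AE: A₁E₁ = 38790000 N, A₂E₂ = 18400000 N, ΣAE = 57190000 N.
σ₁ = P·E₁/ΣAE = -113000·97300/57190000 = -192.2 MPa.

-192 MPa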